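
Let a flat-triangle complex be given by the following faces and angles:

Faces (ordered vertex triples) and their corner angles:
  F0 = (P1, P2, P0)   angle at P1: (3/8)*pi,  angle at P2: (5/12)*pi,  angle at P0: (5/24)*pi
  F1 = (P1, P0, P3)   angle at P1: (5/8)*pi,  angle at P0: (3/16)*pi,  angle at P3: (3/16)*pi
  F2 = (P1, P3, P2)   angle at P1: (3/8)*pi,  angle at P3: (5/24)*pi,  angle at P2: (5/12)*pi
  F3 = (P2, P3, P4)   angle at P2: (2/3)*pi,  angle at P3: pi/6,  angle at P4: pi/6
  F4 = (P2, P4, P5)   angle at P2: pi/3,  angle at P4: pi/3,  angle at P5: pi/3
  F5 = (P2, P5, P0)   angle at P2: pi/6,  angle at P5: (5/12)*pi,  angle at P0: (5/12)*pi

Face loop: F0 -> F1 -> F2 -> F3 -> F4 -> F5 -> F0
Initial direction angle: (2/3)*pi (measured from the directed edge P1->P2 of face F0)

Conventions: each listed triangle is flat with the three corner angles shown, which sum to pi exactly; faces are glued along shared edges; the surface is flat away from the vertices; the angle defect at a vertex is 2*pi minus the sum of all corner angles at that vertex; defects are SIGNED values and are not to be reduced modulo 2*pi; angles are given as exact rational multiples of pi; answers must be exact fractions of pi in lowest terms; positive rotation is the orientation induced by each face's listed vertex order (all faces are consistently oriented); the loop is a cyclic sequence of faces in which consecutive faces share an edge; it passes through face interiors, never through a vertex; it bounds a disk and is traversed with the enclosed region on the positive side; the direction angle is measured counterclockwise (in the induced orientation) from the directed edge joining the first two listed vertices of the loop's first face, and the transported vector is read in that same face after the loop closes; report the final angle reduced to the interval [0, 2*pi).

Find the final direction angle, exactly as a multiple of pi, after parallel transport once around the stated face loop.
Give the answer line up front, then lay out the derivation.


Answer: final direction angle = (31/24)*pi

enclosed vertex P1: corner angles sum to (11/8)*pi, defect = 2*pi - (11/8)*pi = (5/8)*pi
enclosed vertex P2: corner angles sum to 2*pi, defect = 2*pi - 2*pi = 0
the rotation equals the total enclosed defect, so the final angle is initial + defects (mod 2*pi)
final angle = (2/3)*pi + (5/8)*pi = (31/24)*pi (mod 2*pi)


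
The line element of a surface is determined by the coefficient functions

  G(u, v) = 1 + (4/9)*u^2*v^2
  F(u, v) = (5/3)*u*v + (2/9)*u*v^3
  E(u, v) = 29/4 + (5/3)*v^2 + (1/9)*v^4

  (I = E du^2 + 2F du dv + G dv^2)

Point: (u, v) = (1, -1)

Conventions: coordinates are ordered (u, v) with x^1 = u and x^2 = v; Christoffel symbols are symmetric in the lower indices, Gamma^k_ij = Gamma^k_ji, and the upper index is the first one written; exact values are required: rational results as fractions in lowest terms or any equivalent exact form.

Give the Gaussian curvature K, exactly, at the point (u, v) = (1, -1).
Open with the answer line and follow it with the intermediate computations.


Answer: K = -576/116281

E = 325/36, F = -17/9, G = 13/9, EG - F^2 = 341/36 at the point
E_u = 0, E_v = -34/9, F_u = -17/9, F_v = 7/3, G_u = 8/9, G_v = -8/9
E_vv = 14/3, F_uv = 7/3, G_uu = 8/9
Brioschi: K = (det M1 - det M2) / (EG - F^2)^2 with the standard first/second-derivative matrices M1, M2.
M1 = [[-E_vv/2 + F_uv - G_uu/2, E_u/2, F_u - E_v/2], [F_v - G_u/2, E, F], [G_v/2, F, G]] = [[-4/9, 0, 0], [17/9, 325/36, -17/9], [-4/9, -17/9, 13/9]]; det M1 = -341/81
M2 = [[0, E_v/2, G_u/2], [E_v/2, E, F], [G_u/2, F, G]] = [[0, -17/9, 4/9], [-17/9, 325/36, -17/9], [4/9, -17/9, 13/9]]; det M2 = -305/81
det M1 - det M2 = -4/9; K = -4/9 / (341/36)^2 = -576/116281


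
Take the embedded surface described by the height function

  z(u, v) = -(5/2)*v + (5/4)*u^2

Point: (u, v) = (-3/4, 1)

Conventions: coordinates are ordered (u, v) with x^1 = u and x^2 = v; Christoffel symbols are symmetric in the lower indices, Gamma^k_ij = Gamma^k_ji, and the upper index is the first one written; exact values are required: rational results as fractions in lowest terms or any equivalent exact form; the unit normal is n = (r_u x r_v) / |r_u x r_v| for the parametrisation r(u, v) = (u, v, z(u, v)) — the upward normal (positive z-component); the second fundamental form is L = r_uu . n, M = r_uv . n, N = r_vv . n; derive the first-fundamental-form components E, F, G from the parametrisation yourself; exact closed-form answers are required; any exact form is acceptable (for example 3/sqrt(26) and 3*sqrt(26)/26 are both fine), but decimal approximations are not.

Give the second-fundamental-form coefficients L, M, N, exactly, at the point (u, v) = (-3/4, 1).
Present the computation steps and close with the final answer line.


z_u = -15/8, z_v = -5/2, z_uu = 5/2, z_uv = 0, z_vv = 0
E = 289/64, F = 75/16, G = 29/4; answer radicand W^2 = 689/64
unnormalised second-form numerators: l = 5/2, m = 0, n = 0; L = l/sqrt(689/64), and similarly M = m/sqrt(W^2), N = n/sqrt(W^2)

Answer: L = 20*sqrt(689)/689, M = 0, N = 0


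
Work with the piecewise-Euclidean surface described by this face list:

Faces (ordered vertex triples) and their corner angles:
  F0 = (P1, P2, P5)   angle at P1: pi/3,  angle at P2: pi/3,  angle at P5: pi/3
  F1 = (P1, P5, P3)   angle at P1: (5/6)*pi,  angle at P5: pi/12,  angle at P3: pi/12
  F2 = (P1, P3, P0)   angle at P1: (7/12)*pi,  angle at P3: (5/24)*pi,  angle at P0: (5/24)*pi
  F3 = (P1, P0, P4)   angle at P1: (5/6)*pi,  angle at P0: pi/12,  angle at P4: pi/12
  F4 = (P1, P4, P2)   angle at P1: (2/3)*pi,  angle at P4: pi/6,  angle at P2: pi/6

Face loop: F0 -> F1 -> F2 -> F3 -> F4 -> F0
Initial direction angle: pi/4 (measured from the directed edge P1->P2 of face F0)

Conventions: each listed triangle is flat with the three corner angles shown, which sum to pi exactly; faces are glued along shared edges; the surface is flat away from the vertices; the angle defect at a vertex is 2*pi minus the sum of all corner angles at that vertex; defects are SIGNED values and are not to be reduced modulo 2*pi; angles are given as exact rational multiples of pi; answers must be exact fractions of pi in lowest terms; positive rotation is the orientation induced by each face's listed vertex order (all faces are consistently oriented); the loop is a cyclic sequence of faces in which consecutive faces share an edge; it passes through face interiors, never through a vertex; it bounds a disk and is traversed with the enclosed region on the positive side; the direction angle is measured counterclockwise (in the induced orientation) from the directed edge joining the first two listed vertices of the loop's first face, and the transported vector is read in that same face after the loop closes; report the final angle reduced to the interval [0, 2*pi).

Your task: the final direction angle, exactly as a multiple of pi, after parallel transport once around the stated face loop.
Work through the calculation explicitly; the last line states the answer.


enclosed vertex P1: corner angles sum to (13/4)*pi, defect = 2*pi - (13/4)*pi = (-5/4)*pi
holonomy = initial angle + sum of enclosed defects (mod 2*pi), positive in the induced orientation
final angle = pi/4 - (5/4)*pi = pi (mod 2*pi)

Answer: final direction angle = pi


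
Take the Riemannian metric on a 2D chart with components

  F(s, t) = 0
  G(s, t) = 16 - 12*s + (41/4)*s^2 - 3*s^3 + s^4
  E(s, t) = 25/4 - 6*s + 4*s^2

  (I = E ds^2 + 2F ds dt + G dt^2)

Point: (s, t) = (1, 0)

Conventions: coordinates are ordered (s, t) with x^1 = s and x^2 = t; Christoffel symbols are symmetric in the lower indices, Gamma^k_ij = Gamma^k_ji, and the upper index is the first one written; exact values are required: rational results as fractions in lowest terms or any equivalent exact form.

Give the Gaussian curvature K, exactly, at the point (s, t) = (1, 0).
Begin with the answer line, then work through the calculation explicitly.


Answer: K = -256/2023

E = 17/4, F = 0, G = 49/4, EG - F^2 = 833/16 at the point
E_s = 2, E_t = 0, F_s = 0, F_t = 0, G_s = 7/2, G_t = 0
E_tt = 0, F_st = 0, G_ss = 29/2
Using the Brioschi determinant formula for K from the metric derivatives:
M1 = [[-E_tt/2 + F_st - G_ss/2, E_s/2, F_s - E_t/2], [F_t - G_s/2, E, F], [G_t/2, F, G]] = [[-29/4, 1, 0], [-7/4, 17/4, 0], [0, 0, 49/4]]; det M1 = -22785/64
M2 = [[0, E_t/2, G_s/2], [E_t/2, E, F], [G_s/2, F, G]] = [[0, 0, 7/4], [0, 17/4, 0], [7/4, 0, 49/4]]; det M2 = -833/64
det M1 - det M2 = -343; K = -343 / (833/16)^2 = -256/2023


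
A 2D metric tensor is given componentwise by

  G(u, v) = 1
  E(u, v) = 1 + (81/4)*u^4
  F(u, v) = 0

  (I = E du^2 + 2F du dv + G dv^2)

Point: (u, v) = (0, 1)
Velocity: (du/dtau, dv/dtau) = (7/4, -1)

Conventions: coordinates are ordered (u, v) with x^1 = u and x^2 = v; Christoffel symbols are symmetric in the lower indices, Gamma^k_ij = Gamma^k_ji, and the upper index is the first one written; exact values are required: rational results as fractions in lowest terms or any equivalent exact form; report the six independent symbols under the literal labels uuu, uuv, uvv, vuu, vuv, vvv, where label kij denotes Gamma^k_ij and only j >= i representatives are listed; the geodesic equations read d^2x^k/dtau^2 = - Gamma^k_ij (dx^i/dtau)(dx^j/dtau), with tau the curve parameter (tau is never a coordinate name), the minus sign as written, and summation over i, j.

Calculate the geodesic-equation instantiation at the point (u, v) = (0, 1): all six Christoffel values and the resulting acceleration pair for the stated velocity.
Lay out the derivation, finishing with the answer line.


E = 1, F = 0, G = 1 at the point
E_u = 0, E_v = 0, F_u = 0, F_v = 0, G_u = 0, G_v = 0
EG - F^2 = 1;  g^inv = (1) * [[1, 0], [0, 1]]
first-kind symbols [ij,l] = (1/2)(d_i g_jl + d_j g_il - d_l g_ij): [uu,u] = E_u/2 = 0, [uu,v] = F_u - E_v/2 = 0, [uv,u] = E_v/2 = 0, [uv,v] = G_u/2 = 0, [vv,u] = F_v - G_u/2 = 0, [vv,v] = G_v/2 = 0
Gamma^u_ij = (G*[ij,u] - F*[ij,v])/(EG - F^2), Gamma^v_ij = (E*[ij,v] - F*[ij,u])/(EG - F^2)
Gamma_uuu = 0, Gamma_uuv = 0, Gamma_uvv = 0, Gamma_vuu = 0, Gamma_vuv = 0, Gamma_vvv = 0
d^2u/dtau^2 = -(Gamma_uuu*(7/4)^2 + 2*Gamma_uuv*(7/4)*(-1) + Gamma_uvv*(-1)^2) = 0
d^2v/dtau^2 = -(Gamma_vuu*(7/4)^2 + 2*Gamma_vuv*(7/4)*(-1) + Gamma_vvv*(-1)^2) = 0

Answer: Gamma_uuu = 0, Gamma_uuv = 0, Gamma_uvv = 0, Gamma_vuu = 0, Gamma_vuv = 0, Gamma_vvv = 0; accelerations (d^2u/dtau^2, d^2v/dtau^2) = (0, 0)


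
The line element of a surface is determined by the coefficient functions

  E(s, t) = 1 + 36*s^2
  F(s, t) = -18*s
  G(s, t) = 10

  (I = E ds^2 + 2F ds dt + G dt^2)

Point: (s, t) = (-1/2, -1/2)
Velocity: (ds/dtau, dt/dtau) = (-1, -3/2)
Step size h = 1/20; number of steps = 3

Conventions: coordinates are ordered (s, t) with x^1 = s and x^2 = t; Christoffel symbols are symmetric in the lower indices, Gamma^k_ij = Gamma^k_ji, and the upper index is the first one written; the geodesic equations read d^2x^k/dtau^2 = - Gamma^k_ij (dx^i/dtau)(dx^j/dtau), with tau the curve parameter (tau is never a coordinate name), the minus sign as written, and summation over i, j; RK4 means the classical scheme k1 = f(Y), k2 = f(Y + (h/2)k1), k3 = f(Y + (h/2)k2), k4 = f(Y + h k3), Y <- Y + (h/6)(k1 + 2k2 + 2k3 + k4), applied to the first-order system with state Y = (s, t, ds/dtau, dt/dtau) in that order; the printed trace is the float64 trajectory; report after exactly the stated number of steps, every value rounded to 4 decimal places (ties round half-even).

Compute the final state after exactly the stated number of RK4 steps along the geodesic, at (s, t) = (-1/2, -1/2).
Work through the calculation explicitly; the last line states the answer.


f(Y) = (ds/dtau, dt/dtau, -Gamma^s_ij Y'^i Y'^j, -Gamma^t_ij Y'^i Y'^j) with the Gammas evaluated at the stage position; h = 0.050000; intermediate values shown to 6 dp
step 0: s = -0.5000, t = -0.5000, ds/dtau = -1.0000, dt/dtau = -1.5000
step 1:
  k1: at (s, t) = (-0.500000, -0.500000), (ds/dtau, dt/dtau) = (-1.000000, -1.500000); Gamma_sss = -0.947368, Gamma_sst = 0.000000, Gamma_stt = 0.000000, Gamma_tss = -0.947368, Gamma_tst = 0.000000, Gamma_ttt = 0.000000; k1 = (-1.000000, -1.500000, 0.947368, 0.947368)
  k2: at (s, t) = (-0.525000, -0.537500), (ds/dtau, dt/dtau) = (-0.976316, -1.476316); Gamma_sss = -0.948676, Gamma_sst = 0.000000, Gamma_stt = 0.000000, Gamma_tss = -0.903501, Gamma_tst = 0.000000, Gamma_ttt = 0.000000; k2 = (-0.976316, -1.476316, 0.904271, 0.861210)
  k3: at (s, t) = (-0.524408, -0.536908), (ds/dtau, dt/dtau) = (-0.977393, -1.478470); Gamma_sss = -0.948671, Gamma_sst = 0.000000, Gamma_stt = 0.000000, Gamma_tss = -0.904517, Gamma_tst = 0.000000, Gamma_ttt = 0.000000; k3 = (-0.977393, -1.478470, 0.906263, 0.864083)
  k4: at (s, t) = (-0.548870, -0.573923), (ds/dtau, dt/dtau) = (-0.954687, -1.456796); Gamma_sss = -0.947903, Gamma_sst = 0.000000, Gamma_stt = 0.000000, Gamma_tss = -0.863505, Gamma_tst = 0.000000, Gamma_ttt = 0.000000; k4 = (-0.954687, -1.456796, 0.863944, 0.787021)
  Y <- Y + (h/6)(k1 + 2k2 + 2k3 + k4): s = -0.5489, t = -0.5739, ds/dtau = -0.9547, dt/dtau = -1.4568
step 2:
  k1: at (s, t) = (-0.548851, -0.573886), (ds/dtau, dt/dtau) = (-0.954730, -1.456792); Gamma_sss = -0.947904, Gamma_sst = 0.000000, Gamma_stt = 0.000000, Gamma_tss = -0.863535, Gamma_tst = 0.000000, Gamma_ttt = 0.000000; k1 = (-0.954730, -1.456792, 0.864024, 0.787121)
  k2: at (s, t) = (-0.572719, -0.610306), (ds/dtau, dt/dtau) = (-0.933130, -1.437114); Gamma_sss = -0.945417, Gamma_sst = 0.000000, Gamma_stt = 0.000000, Gamma_tss = -0.825375, Gamma_tst = 0.000000, Gamma_ttt = 0.000000; k2 = (-0.933130, -1.437114, 0.823203, 0.718680)
  k3: at (s, t) = (-0.572179, -0.609814), (ds/dtau, dt/dtau) = (-0.934150, -1.438825); Gamma_sss = -0.945490, Gamma_sst = 0.000000, Gamma_stt = 0.000000, Gamma_tss = -0.826219, Gamma_tst = 0.000000, Gamma_ttt = 0.000000; k3 = (-0.934150, -1.438825, 0.825069, 0.720988)
  k4: at (s, t) = (-0.595558, -0.645828), (ds/dtau, dt/dtau) = (-0.913477, -1.420742); Gamma_sss = -0.941643, Gamma_sst = 0.000000, Gamma_stt = 0.000000, Gamma_tss = -0.790554, Gamma_tst = 0.000000, Gamma_ttt = 0.000000; k4 = (-0.913477, -1.420742, 0.785744, 0.659670)
  Y <- Y + (h/6)(k1 + 2k2 + 2k3 + k4): s = -0.5955, t = -0.6458, ds/dtau = -0.9135, dt/dtau = -1.4207
step 3:
  k1: at (s, t) = (-0.595541, -0.645798), (ds/dtau, dt/dtau) = (-0.913511, -1.420741); Gamma_sss = -0.941646, Gamma_sst = 0.000000, Gamma_stt = 0.000000, Gamma_tss = -0.790581, Gamma_tst = 0.000000, Gamma_ttt = 0.000000; k1 = (-0.913511, -1.420741, 0.785806, 0.659741)
  k2: at (s, t) = (-0.618378, -0.681317), (ds/dtau, dt/dtau) = (-0.893866, -1.404247); Gamma_sss = -0.936696, Gamma_sst = 0.000000, Gamma_stt = 0.000000, Gamma_tss = -0.757381, Gamma_tst = 0.000000, Gamma_ttt = 0.000000; k2 = (-0.893866, -1.404247, 0.748417, 0.605144)
  k3: at (s, t) = (-0.617887, -0.680904), (ds/dtau, dt/dtau) = (-0.894800, -1.405612); Gamma_sss = -0.936814, Gamma_sst = 0.000000, Gamma_stt = 0.000000, Gamma_tss = -0.758078, Gamma_tst = 0.000000, Gamma_ttt = 0.000000; k3 = (-0.894800, -1.405612, 0.750077, 0.606969)
  k4: at (s, t) = (-0.640281, -0.716079), (ds/dtau, dt/dtau) = (-0.876007, -1.390392); Gamma_sss = -0.930996, Gamma_sst = 0.000000, Gamma_stt = 0.000000, Gamma_tss = -0.727022, Gamma_tst = 0.000000, Gamma_ttt = 0.000000; k4 = (-0.876007, -1.390392, 0.714436, 0.557908)
  Y <- Y + (h/6)(k1 + 2k2 + 2k3 + k4): s = -0.6403, t = -0.7161, ds/dtau = -0.8760, dt/dtau = -1.3904

Answer: s = -0.6403, t = -0.7161, ds/dtau = -0.8760, dt/dtau = -1.3904


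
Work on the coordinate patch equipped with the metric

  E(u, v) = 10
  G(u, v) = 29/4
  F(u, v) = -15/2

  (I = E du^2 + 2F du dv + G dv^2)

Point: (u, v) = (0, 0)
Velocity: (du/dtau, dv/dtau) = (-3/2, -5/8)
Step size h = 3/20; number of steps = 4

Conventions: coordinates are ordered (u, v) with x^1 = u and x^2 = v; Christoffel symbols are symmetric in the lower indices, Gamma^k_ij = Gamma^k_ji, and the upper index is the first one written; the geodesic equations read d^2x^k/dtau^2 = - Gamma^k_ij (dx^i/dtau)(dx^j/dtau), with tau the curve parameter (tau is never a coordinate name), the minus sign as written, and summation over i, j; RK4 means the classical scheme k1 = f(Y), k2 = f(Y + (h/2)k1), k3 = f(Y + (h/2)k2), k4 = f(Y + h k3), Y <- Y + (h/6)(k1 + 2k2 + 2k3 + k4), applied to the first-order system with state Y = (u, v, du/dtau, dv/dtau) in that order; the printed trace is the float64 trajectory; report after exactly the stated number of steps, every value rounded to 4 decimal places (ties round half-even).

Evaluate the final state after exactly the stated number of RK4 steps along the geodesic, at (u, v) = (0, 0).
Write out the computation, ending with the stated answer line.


f(Y) = (du/dtau, dv/dtau, -Gamma^u_ij Y'^i Y'^j, -Gamma^v_ij Y'^i Y'^j) with the Gammas evaluated at the stage position; h = 0.150000; intermediate values shown to 6 dp
step 0: u = 0.0000, v = 0.0000, du/dtau = -1.5000, dv/dtau = -0.6250
step 1:
  k1: at (u, v) = (0.000000, 0.000000), (du/dtau, dv/dtau) = (-1.500000, -0.625000); Gamma_uuu = 0.000000, Gamma_uuv = 0.000000, Gamma_uvv = 0.000000, Gamma_vuu = 0.000000, Gamma_vuv = 0.000000, Gamma_vvv = 0.000000; k1 = (-1.500000, -0.625000, 0.000000, 0.000000)
  k2: at (u, v) = (-0.112500, -0.046875), (du/dtau, dv/dtau) = (-1.500000, -0.625000); Gamma_uuu = 0.000000, Gamma_uuv = 0.000000, Gamma_uvv = 0.000000, Gamma_vuu = 0.000000, Gamma_vuv = 0.000000, Gamma_vvv = 0.000000; k2 = (-1.500000, -0.625000, 0.000000, 0.000000)
  k3: at (u, v) = (-0.112500, -0.046875), (du/dtau, dv/dtau) = (-1.500000, -0.625000); Gamma_uuu = 0.000000, Gamma_uuv = 0.000000, Gamma_uvv = 0.000000, Gamma_vuu = 0.000000, Gamma_vuv = 0.000000, Gamma_vvv = 0.000000; k3 = (-1.500000, -0.625000, 0.000000, 0.000000)
  k4: at (u, v) = (-0.225000, -0.093750), (du/dtau, dv/dtau) = (-1.500000, -0.625000); Gamma_uuu = 0.000000, Gamma_uuv = 0.000000, Gamma_uvv = 0.000000, Gamma_vuu = 0.000000, Gamma_vuv = 0.000000, Gamma_vvv = 0.000000; k4 = (-1.500000, -0.625000, 0.000000, 0.000000)
  Y <- Y + (h/6)(k1 + 2k2 + 2k3 + k4): u = -0.2250, v = -0.0937, du/dtau = -1.5000, dv/dtau = -0.6250
step 2:
  k1: at (u, v) = (-0.225000, -0.093750), (du/dtau, dv/dtau) = (-1.500000, -0.625000); Gamma_uuu = 0.000000, Gamma_uuv = 0.000000, Gamma_uvv = 0.000000, Gamma_vuu = 0.000000, Gamma_vuv = 0.000000, Gamma_vvv = 0.000000; k1 = (-1.500000, -0.625000, 0.000000, 0.000000)
  k2: at (u, v) = (-0.337500, -0.140625), (du/dtau, dv/dtau) = (-1.500000, -0.625000); Gamma_uuu = 0.000000, Gamma_uuv = 0.000000, Gamma_uvv = 0.000000, Gamma_vuu = 0.000000, Gamma_vuv = 0.000000, Gamma_vvv = 0.000000; k2 = (-1.500000, -0.625000, 0.000000, 0.000000)
  k3: at (u, v) = (-0.337500, -0.140625), (du/dtau, dv/dtau) = (-1.500000, -0.625000); Gamma_uuu = 0.000000, Gamma_uuv = 0.000000, Gamma_uvv = 0.000000, Gamma_vuu = 0.000000, Gamma_vuv = 0.000000, Gamma_vvv = 0.000000; k3 = (-1.500000, -0.625000, 0.000000, 0.000000)
  k4: at (u, v) = (-0.450000, -0.187500), (du/dtau, dv/dtau) = (-1.500000, -0.625000); Gamma_uuu = 0.000000, Gamma_uuv = 0.000000, Gamma_uvv = 0.000000, Gamma_vuu = 0.000000, Gamma_vuv = 0.000000, Gamma_vvv = 0.000000; k4 = (-1.500000, -0.625000, 0.000000, 0.000000)
  Y <- Y + (h/6)(k1 + 2k2 + 2k3 + k4): u = -0.4500, v = -0.1875, du/dtau = -1.5000, dv/dtau = -0.6250
step 3:
  k1: at (u, v) = (-0.450000, -0.187500), (du/dtau, dv/dtau) = (-1.500000, -0.625000); Gamma_uuu = 0.000000, Gamma_uuv = 0.000000, Gamma_uvv = 0.000000, Gamma_vuu = 0.000000, Gamma_vuv = 0.000000, Gamma_vvv = 0.000000; k1 = (-1.500000, -0.625000, 0.000000, 0.000000)
  k2: at (u, v) = (-0.562500, -0.234375), (du/dtau, dv/dtau) = (-1.500000, -0.625000); Gamma_uuu = 0.000000, Gamma_uuv = 0.000000, Gamma_uvv = 0.000000, Gamma_vuu = 0.000000, Gamma_vuv = 0.000000, Gamma_vvv = 0.000000; k2 = (-1.500000, -0.625000, 0.000000, 0.000000)
  k3: at (u, v) = (-0.562500, -0.234375), (du/dtau, dv/dtau) = (-1.500000, -0.625000); Gamma_uuu = 0.000000, Gamma_uuv = 0.000000, Gamma_uvv = 0.000000, Gamma_vuu = 0.000000, Gamma_vuv = 0.000000, Gamma_vvv = 0.000000; k3 = (-1.500000, -0.625000, 0.000000, 0.000000)
  k4: at (u, v) = (-0.675000, -0.281250), (du/dtau, dv/dtau) = (-1.500000, -0.625000); Gamma_uuu = 0.000000, Gamma_uuv = 0.000000, Gamma_uvv = 0.000000, Gamma_vuu = 0.000000, Gamma_vuv = 0.000000, Gamma_vvv = 0.000000; k4 = (-1.500000, -0.625000, 0.000000, 0.000000)
  Y <- Y + (h/6)(k1 + 2k2 + 2k3 + k4): u = -0.6750, v = -0.2812, du/dtau = -1.5000, dv/dtau = -0.6250
step 4:
  k1: at (u, v) = (-0.675000, -0.281250), (du/dtau, dv/dtau) = (-1.500000, -0.625000); Gamma_uuu = 0.000000, Gamma_uuv = 0.000000, Gamma_uvv = 0.000000, Gamma_vuu = 0.000000, Gamma_vuv = 0.000000, Gamma_vvv = 0.000000; k1 = (-1.500000, -0.625000, 0.000000, 0.000000)
  k2: at (u, v) = (-0.787500, -0.328125), (du/dtau, dv/dtau) = (-1.500000, -0.625000); Gamma_uuu = 0.000000, Gamma_uuv = 0.000000, Gamma_uvv = 0.000000, Gamma_vuu = 0.000000, Gamma_vuv = 0.000000, Gamma_vvv = 0.000000; k2 = (-1.500000, -0.625000, 0.000000, 0.000000)
  k3: at (u, v) = (-0.787500, -0.328125), (du/dtau, dv/dtau) = (-1.500000, -0.625000); Gamma_uuu = 0.000000, Gamma_uuv = 0.000000, Gamma_uvv = 0.000000, Gamma_vuu = 0.000000, Gamma_vuv = 0.000000, Gamma_vvv = 0.000000; k3 = (-1.500000, -0.625000, 0.000000, 0.000000)
  k4: at (u, v) = (-0.900000, -0.375000), (du/dtau, dv/dtau) = (-1.500000, -0.625000); Gamma_uuu = 0.000000, Gamma_uuv = 0.000000, Gamma_uvv = 0.000000, Gamma_vuu = 0.000000, Gamma_vuv = 0.000000, Gamma_vvv = 0.000000; k4 = (-1.500000, -0.625000, 0.000000, 0.000000)
  Y <- Y + (h/6)(k1 + 2k2 + 2k3 + k4): u = -0.9000, v = -0.3750, du/dtau = -1.5000, dv/dtau = -0.6250

Answer: u = -0.9000, v = -0.3750, du/dtau = -1.5000, dv/dtau = -0.6250


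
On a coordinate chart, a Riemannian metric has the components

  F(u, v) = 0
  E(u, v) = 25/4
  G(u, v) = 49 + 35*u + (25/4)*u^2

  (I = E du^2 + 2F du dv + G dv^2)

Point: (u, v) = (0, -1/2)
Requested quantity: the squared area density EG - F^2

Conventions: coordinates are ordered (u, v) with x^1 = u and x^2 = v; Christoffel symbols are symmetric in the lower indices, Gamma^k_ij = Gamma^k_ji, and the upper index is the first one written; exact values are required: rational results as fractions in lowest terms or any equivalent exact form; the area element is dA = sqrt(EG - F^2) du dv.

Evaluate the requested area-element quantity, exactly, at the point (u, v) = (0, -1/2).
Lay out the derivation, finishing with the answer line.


E = 25/4, F = 0, G = 49; EG - F^2 = 1225/4

Answer: EG - F^2 = 1225/4


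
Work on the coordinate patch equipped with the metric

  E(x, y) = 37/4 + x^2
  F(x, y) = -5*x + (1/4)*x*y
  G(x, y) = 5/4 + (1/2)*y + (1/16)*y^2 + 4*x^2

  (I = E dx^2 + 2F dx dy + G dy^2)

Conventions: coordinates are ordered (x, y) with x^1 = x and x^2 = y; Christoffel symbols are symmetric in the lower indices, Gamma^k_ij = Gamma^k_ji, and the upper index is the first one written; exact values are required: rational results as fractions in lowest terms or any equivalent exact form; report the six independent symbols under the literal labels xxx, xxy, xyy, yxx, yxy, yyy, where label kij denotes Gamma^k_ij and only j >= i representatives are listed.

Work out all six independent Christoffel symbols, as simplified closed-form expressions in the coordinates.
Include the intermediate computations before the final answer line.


E = 37/4 + x^2; F = -5*x + (1/4)*x*y; G = 5/4 + (1/2)*y + (1/16)*y^2 + 4*x^2
Gamma^k_ij = (1/2) g^{kl} (d_i g_jl + d_j g_il - d_l g_ij), with g^inv = (1/(EG-F^2)) [[G, -F], [-F, E]]
first partials: E_x = 2*x, E_y = 0, F_x = -5 + (1/4)*y, F_y = (1/4)*x, G_x = 8*x, G_y = 1/2 + (1/8)*y
D = EG - F^2 = 185/16 + (37/8)*y + (37/64)*y^2 + (53/4)*x^2 + 3*x^2*y + 4*x^4
expanded: Gamma^x_xx = (G E_x - 2F F_x + F E_y)/(2D), Gamma^x_xy = (G E_y - F G_x)/(2D), Gamma^x_yy = (2G F_y - G G_x - F G_y)/(2D), Gamma^y_xx = (2E F_x - E E_y - F E_x)/(2D), Gamma^y_xy = (E G_x - F E_y)/(2D), Gamma^y_yy = (E G_y - 2F F_y + F G_x)/(2D); substitute and cancel common factors

Answer: Gamma_xxx = (256*x^3 + 192*x*y - 1520*x)/(256*x^4 + 192*x^2*y + 848*x^2 + 37*y^2 + 296*y + 740), Gamma_xxy = (-64*x^2*y + 1280*x^2)/(256*x^4 + 192*x^2*y + 848*x^2 + 37*y^2 + 296*y + 740), Gamma_xyy = (-960*x^3 - 16*x*y^2 - 104*x*y - 220*x)/(256*x^4 + 192*x^2*y + 848*x^2 + 37*y^2 + 296*y + 740), Gamma_yxx = (148*y - 2960)/(256*x^4 + 192*x^2*y + 848*x^2 + 37*y^2 + 296*y + 740), Gamma_yxy = (256*x^3 + 2368*x)/(256*x^4 + 192*x^2*y + 848*x^2 + 37*y^2 + 296*y + 740), Gamma_yyy = (64*x^2*y - 1184*x^2 + 37*y + 148)/(256*x^4 + 192*x^2*y + 848*x^2 + 37*y^2 + 296*y + 740)


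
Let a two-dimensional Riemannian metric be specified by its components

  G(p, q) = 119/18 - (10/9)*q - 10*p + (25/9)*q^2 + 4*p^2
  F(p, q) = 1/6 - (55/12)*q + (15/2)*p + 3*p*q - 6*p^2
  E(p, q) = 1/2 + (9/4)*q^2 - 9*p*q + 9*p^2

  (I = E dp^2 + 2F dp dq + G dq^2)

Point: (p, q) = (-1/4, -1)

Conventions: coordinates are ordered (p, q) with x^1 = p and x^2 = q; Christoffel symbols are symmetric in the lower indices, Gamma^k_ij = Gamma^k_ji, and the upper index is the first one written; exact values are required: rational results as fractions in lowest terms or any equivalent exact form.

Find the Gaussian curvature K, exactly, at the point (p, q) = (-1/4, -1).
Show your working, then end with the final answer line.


E = 17/16, F = 13/4, G = 53/4, EG - F^2 = 225/64 at the point
E_p = 9/2, E_q = -9/4, F_p = 15/2, F_q = -16/3, G_p = -12, G_q = -20/3
E_qq = 9/2, F_pq = 3, G_pp = 8
The intrinsic route: Brioschi's K = (det M1 - det M2)/(EG - F^2)^2.
M1 = [[-E_qq/2 + F_pq - G_pp/2, E_p/2, F_p - E_q/2], [F_q - G_p/2, E, F], [G_q/2, F, G]] = [[-13/4, 9/4, 69/8], [2/3, 17/16, 13/4], [-10/3, 13/4, 53/4]]; det M1 = -1649/256
M2 = [[0, E_q/2, G_p/2], [E_q/2, E, F], [G_p/2, F, G]] = [[0, -9/8, -6], [-9/8, 17/16, 13/4], [-6, 13/4, 53/4]]; det M2 = -2853/256
det M1 - det M2 = 301/64; K = 301/64 / (225/64)^2 = 19264/50625

Answer: K = 19264/50625


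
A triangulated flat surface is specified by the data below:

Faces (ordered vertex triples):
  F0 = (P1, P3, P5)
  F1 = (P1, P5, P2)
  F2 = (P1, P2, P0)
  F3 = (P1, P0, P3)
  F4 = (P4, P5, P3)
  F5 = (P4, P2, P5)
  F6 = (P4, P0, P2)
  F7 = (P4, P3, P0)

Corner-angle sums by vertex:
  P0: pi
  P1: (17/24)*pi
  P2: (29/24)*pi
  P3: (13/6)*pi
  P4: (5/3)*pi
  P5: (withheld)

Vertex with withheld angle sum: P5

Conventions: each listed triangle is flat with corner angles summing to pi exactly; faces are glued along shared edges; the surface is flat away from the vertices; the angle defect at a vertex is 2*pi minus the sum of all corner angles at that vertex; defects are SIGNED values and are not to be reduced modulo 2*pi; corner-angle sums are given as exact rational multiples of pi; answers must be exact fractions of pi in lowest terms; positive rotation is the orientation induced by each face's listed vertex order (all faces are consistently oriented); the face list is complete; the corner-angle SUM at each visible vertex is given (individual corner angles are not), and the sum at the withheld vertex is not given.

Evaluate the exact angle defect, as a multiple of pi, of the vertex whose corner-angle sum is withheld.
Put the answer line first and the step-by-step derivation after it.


Answer: defect(P5) = (3/4)*pi

V = 6, E = 12, F = 8; chi = V - E + F = 2
Gauss-Bonnet: total defect = 2*pi*chi = 4*pi; visible defects sum to (13/4)*pi


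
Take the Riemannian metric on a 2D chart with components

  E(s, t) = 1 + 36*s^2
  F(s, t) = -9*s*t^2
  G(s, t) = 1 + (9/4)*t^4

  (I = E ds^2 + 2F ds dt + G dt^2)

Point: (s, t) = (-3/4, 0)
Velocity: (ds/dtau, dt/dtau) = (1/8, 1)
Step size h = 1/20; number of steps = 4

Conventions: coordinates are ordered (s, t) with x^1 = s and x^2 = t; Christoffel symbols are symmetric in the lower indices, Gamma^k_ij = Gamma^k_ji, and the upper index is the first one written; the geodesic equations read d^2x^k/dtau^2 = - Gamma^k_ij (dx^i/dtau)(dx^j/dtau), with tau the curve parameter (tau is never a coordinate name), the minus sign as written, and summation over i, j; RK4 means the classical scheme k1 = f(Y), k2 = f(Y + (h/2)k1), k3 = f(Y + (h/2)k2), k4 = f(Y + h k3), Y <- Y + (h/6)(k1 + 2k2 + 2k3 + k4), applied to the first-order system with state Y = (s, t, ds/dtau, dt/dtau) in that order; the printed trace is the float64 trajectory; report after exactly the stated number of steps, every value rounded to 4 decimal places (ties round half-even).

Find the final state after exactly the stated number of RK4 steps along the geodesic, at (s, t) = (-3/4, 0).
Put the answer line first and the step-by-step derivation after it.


Answer: s = -0.7255, t = 0.2000, ds/dtau = 0.1159, dt/dtau = 0.9999

f(Y) = (ds/dtau, dt/dtau, -Gamma^s_ij Y'^i Y'^j, -Gamma^t_ij Y'^i Y'^j) with the Gammas evaluated at the stage position; h = 0.050000; intermediate values shown to 6 dp
step 0: s = -0.7500, t = 0.0000, ds/dtau = 0.1250, dt/dtau = 1.0000
step 1:
  k1: at (s, t) = (-0.750000, 0.000000), (ds/dtau, dt/dtau) = (0.125000, 1.000000); Gamma_sss = -1.270588, Gamma_sst = 0.000000, Gamma_stt = 0.000000, Gamma_tss = 0.000000, Gamma_tst = 0.000000, Gamma_ttt = 0.000000; k1 = (0.125000, 1.000000, 0.019853, 0.000000)
  k2: at (s, t) = (-0.746875, 0.025000), (ds/dtau, dt/dtau) = (0.125496, 1.000000); Gamma_sss = -1.275401, Gamma_sst = 0.000000, Gamma_stt = 0.015943, Gamma_tss = -0.000267, Gamma_tst = 0.000000, Gamma_ttt = 0.000003; k2 = (0.125496, 1.000000, 0.004144, 0.000001)
  k3: at (s, t) = (-0.746863, 0.025000), (ds/dtau, dt/dtau) = (0.125104, 1.000000); Gamma_sss = -1.275420, Gamma_sst = 0.000000, Gamma_stt = 0.015943, Gamma_tss = -0.000267, Gamma_tst = 0.000000, Gamma_ttt = 0.000003; k3 = (0.125104, 1.000000, 0.004019, 0.000001)
  k4: at (s, t) = (-0.743745, 0.050000), (ds/dtau, dt/dtau) = (0.125201, 1.000000); Gamma_sss = -1.280256, Gamma_sst = 0.000000, Gamma_stt = 0.032006, Gamma_tss = -0.001076, Gamma_tst = 0.000000, Gamma_ttt = 0.000027; k4 = (0.125201, 1.000000, -0.011938, -0.000010)
  Y <- Y + (h/6)(k1 + 2k2 + 2k3 + k4): s = -0.7437, t = 0.0500, ds/dtau = 0.1252, dt/dtau = 1.0000
step 2:
  k1: at (s, t) = (-0.743738, 0.050000), (ds/dtau, dt/dtau) = (0.125202, 1.000000); Gamma_sss = -1.280266, Gamma_sst = 0.000000, Gamma_stt = 0.032007, Gamma_tss = -0.001076, Gamma_tst = 0.000000, Gamma_ttt = 0.000027; k1 = (0.125202, 1.000000, -0.011938, -0.000010)
  k2: at (s, t) = (-0.740608, 0.075000), (ds/dtau, dt/dtau) = (0.124904, 1.000000); Gamma_sss = -1.285153, Gamma_sst = 0.000000, Gamma_stt = 0.048193, Gamma_tss = -0.002440, Gamma_tst = 0.000000, Gamma_ttt = 0.000092; k2 = (0.124904, 1.000000, -0.028144, -0.000053)
  k3: at (s, t) = (-0.740616, 0.075000), (ds/dtau, dt/dtau) = (0.124498, 0.999999); Gamma_sss = -1.285141, Gamma_sst = 0.000000, Gamma_stt = 0.048193, Gamma_tss = -0.002440, Gamma_tst = 0.000000, Gamma_ttt = 0.000092; k3 = (0.124498, 0.999999, -0.028273, -0.000054)
  k4: at (s, t) = (-0.737513, 0.100000), (ds/dtau, dt/dtau) = (0.123788, 0.999997); Gamma_sss = -1.290013, Gamma_sst = 0.000000, Gamma_stt = 0.064501, Gamma_tss = -0.004373, Gamma_tst = 0.000000, Gamma_ttt = 0.000219; k4 = (0.123788, 0.999997, -0.044733, -0.000152)
  Y <- Y + (h/6)(k1 + 2k2 + 2k3 + k4): s = -0.7375, t = 0.1000, ds/dtau = 0.1238, dt/dtau = 1.0000
step 3:
  k1: at (s, t) = (-0.737507, 0.100000), (ds/dtau, dt/dtau) = (0.123789, 0.999997); Gamma_sss = -1.290024, Gamma_sst = 0.000000, Gamma_stt = 0.064501, Gamma_tss = -0.004373, Gamma_tst = 0.000000, Gamma_ttt = 0.000219; k1 = (0.123789, 0.999997, -0.044733, -0.000152)
  k2: at (s, t) = (-0.734412, 0.125000), (ds/dtau, dt/dtau) = (0.122671, 0.999993); Gamma_sss = -1.294908, Gamma_sst = 0.000000, Gamma_stt = 0.080932, Gamma_tss = -0.006887, Gamma_tst = 0.000000, Gamma_ttt = 0.000430; k2 = (0.122671, 0.999993, -0.061444, -0.000327)
  k3: at (s, t) = (-0.734440, 0.125000), (ds/dtau, dt/dtau) = (0.122253, 0.999989); Gamma_sss = -1.294863, Gamma_sst = 0.000000, Gamma_stt = 0.080929, Gamma_tss = -0.006887, Gamma_tst = 0.000000, Gamma_ttt = 0.000430; k3 = (0.122253, 0.999989, -0.061574, -0.000327)
  k4: at (s, t) = (-0.731394, 0.149999), (ds/dtau, dt/dtau) = (0.120711, 0.999980); Gamma_sss = -1.299686, Gamma_sst = 0.000000, Gamma_stt = 0.097476, Gamma_tss = -0.009996, Gamma_tst = 0.000000, Gamma_ttt = 0.000750; k4 = (0.120711, 0.999980, -0.078534, -0.000604)
  Y <- Y + (h/6)(k1 + 2k2 + 2k3 + k4): s = -0.7314, t = 0.1500, ds/dtau = 0.1207, dt/dtau = 1.0000
step 4:
  k1: at (s, t) = (-0.731387, 0.149999), (ds/dtau, dt/dtau) = (0.120712, 0.999980); Gamma_sss = -1.299697, Gamma_sst = 0.000000, Gamma_stt = 0.097477, Gamma_tss = -0.009996, Gamma_tst = 0.000000, Gamma_ttt = 0.000750; k1 = (0.120712, 0.999980, -0.078535, -0.000604)
  k2: at (s, t) = (-0.728369, 0.174999), (ds/dtau, dt/dtau) = (0.118749, 0.999965); Gamma_sss = -1.304484, Gamma_sst = 0.000000, Gamma_stt = 0.114142, Gamma_tss = -0.013712, Gamma_tst = 0.000000, Gamma_ttt = 0.001200; k2 = (0.118749, 0.999965, -0.095739, -0.001006)
  k3: at (s, t) = (-0.728418, 0.174999), (ds/dtau, dt/dtau) = (0.118318, 0.999954); Gamma_sss = -1.304405, Gamma_sst = 0.000000, Gamma_stt = 0.114134, Gamma_tss = -0.013710, Gamma_tst = 0.000000, Gamma_ttt = 0.001200; k3 = (0.118318, 0.999954, -0.095863, -0.001008)
  k4: at (s, t) = (-0.725471, 0.199997), (ds/dtau, dt/dtau) = (0.115919, 0.999929); Gamma_sss = -1.309075, Gamma_sst = 0.000000, Gamma_stt = 0.130906, Gamma_tss = -0.018044, Gamma_tst = 0.000000, Gamma_ttt = 0.001804; k4 = (0.115919, 0.999929, -0.113297, -0.001562)
  Y <- Y + (h/6)(k1 + 2k2 + 2k3 + k4): s = -0.7255, t = 0.2000, ds/dtau = 0.1159, dt/dtau = 0.9999


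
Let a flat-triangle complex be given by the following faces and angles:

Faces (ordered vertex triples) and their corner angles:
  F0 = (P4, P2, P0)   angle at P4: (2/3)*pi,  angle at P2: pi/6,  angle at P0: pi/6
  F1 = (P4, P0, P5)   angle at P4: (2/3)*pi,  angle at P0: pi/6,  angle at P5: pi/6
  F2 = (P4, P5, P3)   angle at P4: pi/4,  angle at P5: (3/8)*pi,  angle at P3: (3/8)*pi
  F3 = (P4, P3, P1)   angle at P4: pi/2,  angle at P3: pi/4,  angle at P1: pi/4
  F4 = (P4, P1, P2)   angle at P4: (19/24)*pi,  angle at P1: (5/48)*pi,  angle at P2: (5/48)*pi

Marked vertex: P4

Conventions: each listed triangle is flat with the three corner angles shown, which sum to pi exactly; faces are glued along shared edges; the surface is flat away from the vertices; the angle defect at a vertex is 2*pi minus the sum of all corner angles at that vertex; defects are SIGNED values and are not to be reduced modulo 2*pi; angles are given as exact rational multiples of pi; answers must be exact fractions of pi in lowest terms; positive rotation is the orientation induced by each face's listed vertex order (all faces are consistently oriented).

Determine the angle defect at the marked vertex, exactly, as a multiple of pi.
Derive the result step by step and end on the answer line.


Sum of corner angles at P4: (23/8)*pi
defect = 2*pi - (23/8)*pi

Answer: defect(P4) = (-7/8)*pi


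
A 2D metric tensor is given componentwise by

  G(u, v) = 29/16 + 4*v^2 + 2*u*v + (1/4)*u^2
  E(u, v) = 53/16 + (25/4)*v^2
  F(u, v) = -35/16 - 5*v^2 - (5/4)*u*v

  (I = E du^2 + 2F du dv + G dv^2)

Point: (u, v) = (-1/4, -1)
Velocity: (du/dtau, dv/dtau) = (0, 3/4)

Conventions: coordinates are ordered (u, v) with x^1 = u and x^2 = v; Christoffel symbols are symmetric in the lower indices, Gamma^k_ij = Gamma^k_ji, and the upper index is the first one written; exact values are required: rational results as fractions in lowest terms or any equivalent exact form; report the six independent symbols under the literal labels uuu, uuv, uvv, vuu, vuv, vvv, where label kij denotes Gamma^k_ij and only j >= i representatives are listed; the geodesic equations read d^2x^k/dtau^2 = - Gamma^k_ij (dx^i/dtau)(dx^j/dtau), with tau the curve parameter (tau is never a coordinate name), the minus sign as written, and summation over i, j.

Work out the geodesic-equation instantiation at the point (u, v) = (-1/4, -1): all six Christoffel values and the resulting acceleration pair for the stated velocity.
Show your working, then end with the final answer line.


E = 153/16, F = -15/2, G = 405/64 at the point
E_u = 0, E_v = -25/2, F_u = 5/4, F_v = 165/16, G_u = -17/8, G_v = -17/2
EG - F^2 = 4365/1024;  g^inv = (1024/4365) * [[405/64, 15/2], [15/2, 153/16]]
first-kind symbols [ij,l] = (1/2)(d_i g_jl + d_j g_il - d_l g_ij): [uu,u] = E_u/2 = 0, [uu,v] = F_u - E_v/2 = 15/2, [uv,u] = E_v/2 = -25/4, [uv,v] = G_u/2 = -17/16, [vv,u] = F_v - G_u/2 = 91/8, [vv,v] = G_v/2 = -17/4
Gamma^u_ij = (G*[ij,u] - F*[ij,v])/(EG - F^2), Gamma^v_ij = (E*[ij,v] - F*[ij,u])/(EG - F^2)
Gamma_uuu = 1280/97, Gamma_uuv = -3244/291, Gamma_uvv = 2738/291, Gamma_vuu = 1632/97, Gamma_vuv = -19468/1455, Gamma_vvv = 15248/1455
d^2u/dtau^2 = -(Gamma_uuu*(0)^2 + 2*Gamma_uuv*(0)*(3/4) + Gamma_uvv*(3/4)^2) = -4107/776
d^2v/dtau^2 = -(Gamma_vuu*(0)^2 + 2*Gamma_vuv*(0)*(3/4) + Gamma_vvv*(3/4)^2) = -2859/485

Answer: Gamma_uuu = 1280/97, Gamma_uuv = -3244/291, Gamma_uvv = 2738/291, Gamma_vuu = 1632/97, Gamma_vuv = -19468/1455, Gamma_vvv = 15248/1455; accelerations (d^2u/dtau^2, d^2v/dtau^2) = (-4107/776, -2859/485)


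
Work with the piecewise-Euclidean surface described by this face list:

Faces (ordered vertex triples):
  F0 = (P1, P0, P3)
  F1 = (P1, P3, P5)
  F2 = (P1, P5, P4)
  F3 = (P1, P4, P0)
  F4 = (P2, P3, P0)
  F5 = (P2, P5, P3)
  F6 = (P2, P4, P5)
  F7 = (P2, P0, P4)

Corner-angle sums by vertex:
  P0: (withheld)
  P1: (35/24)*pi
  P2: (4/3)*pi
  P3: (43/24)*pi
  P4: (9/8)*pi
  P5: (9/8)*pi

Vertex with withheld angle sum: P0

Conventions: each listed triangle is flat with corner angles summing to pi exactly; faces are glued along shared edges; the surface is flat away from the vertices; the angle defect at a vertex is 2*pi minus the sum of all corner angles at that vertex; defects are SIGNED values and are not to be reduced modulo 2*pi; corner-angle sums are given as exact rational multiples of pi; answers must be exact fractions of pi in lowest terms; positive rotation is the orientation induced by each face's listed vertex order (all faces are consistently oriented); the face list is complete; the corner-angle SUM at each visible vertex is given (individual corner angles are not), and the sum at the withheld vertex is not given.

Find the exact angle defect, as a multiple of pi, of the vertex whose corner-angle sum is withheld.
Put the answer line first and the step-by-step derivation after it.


Answer: defect(P0) = (5/6)*pi

V = 6, E = 12, F = 8; chi = V - E + F = 2
Gauss-Bonnet: total defect = 2*pi*chi = 4*pi; visible defects sum to (19/6)*pi


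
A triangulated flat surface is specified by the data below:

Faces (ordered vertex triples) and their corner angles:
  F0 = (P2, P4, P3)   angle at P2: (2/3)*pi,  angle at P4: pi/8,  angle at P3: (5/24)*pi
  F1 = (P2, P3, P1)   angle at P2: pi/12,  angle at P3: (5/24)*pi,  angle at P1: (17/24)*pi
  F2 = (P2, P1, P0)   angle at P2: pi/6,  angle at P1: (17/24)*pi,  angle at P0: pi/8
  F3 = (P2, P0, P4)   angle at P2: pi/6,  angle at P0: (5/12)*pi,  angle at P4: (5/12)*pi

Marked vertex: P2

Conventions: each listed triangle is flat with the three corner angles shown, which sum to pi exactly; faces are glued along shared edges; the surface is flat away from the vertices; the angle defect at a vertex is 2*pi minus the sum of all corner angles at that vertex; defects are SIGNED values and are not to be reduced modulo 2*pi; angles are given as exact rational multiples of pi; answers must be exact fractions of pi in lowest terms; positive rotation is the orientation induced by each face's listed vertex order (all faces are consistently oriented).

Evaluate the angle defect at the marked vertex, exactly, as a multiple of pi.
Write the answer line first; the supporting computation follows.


Answer: defect(P2) = (11/12)*pi

Sum of corner angles at P2: (13/12)*pi
defect = 2*pi - (13/12)*pi


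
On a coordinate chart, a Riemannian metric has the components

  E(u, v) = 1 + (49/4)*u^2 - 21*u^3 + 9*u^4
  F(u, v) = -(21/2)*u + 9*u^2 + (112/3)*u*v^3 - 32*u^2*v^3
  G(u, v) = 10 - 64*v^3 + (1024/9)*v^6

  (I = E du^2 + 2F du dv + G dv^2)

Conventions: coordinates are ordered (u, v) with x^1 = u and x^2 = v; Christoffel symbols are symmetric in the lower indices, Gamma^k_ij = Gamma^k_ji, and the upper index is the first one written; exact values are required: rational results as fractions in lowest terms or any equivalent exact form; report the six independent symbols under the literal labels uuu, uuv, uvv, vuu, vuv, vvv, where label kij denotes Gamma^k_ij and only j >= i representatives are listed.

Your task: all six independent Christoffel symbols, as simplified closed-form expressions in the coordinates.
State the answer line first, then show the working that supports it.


Answer: Gamma_uuu = (648*u^3 - 1134*u^2 + 441*u)/(324*u^4 - 756*u^3 + 441*u^2 + 4096*v^6 - 2304*v^3 + 360), Gamma_uuv = 0, Gamma_uvv = (-3456*u^2*v^2 + 4032*u*v^2)/(324*u^4 - 756*u^3 + 441*u^2 + 4096*v^6 - 2304*v^3 + 360), Gamma_vuu = (-2304*u*v^3 + 648*u + 1344*v^3 - 378)/(324*u^4 - 756*u^3 + 441*u^2 + 4096*v^6 - 2304*v^3 + 360), Gamma_vuv = 0, Gamma_vvv = (12288*v^5 - 3456*v^2)/(324*u^4 - 756*u^3 + 441*u^2 + 4096*v^6 - 2304*v^3 + 360)

E = 1 + (49/4)*u^2 - 21*u^3 + 9*u^4; F = -(21/2)*u + 9*u^2 + (112/3)*u*v^3 - 32*u^2*v^3; G = 10 - 64*v^3 + (1024/9)*v^6
Gamma^k_ij = (1/2) g^{kl} (d_i g_jl + d_j g_il - d_l g_ij), with g^inv = (1/(EG-F^2)) [[G, -F], [-F, E]]
first partials: E_u = (49/2)*u - 63*u^2 + 36*u^3, E_v = 0, F_u = -21/2 + 18*u + (112/3)*v^3 - 64*u*v^3, F_v = 112*u*v^2 - 96*u^2*v^2, G_u = 0, G_v = -192*v^2 + (2048/3)*v^5
D = EG - F^2 = 10 + (49/4)*u^2 - 64*v^3 - 21*u^3 + 9*u^4 + (1024/9)*v^6
expanded: Gamma^u_uu = (G E_u - 2F F_u + F E_v)/(2D), Gamma^u_uv = (G E_v - F G_u)/(2D), Gamma^u_vv = (2G F_v - G G_u - F G_v)/(2D), Gamma^v_uu = (2E F_u - E E_v - F E_u)/(2D), Gamma^v_uv = (E G_u - F E_v)/(2D), Gamma^v_vv = (E G_v - 2F F_v + F G_u)/(2D); substitute and cancel common factors
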